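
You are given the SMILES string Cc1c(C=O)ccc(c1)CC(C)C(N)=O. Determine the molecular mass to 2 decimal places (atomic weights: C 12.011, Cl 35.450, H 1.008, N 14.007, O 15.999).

First, the molecular formula is C12H15NO2 (counting implicit H from valence).
  C: 12 × 12.011 = 144.132
  H: 15 × 1.008 = 15.120
  N: 1 × 14.007 = 14.007
  O: 2 × 15.999 = 31.998
Sum: 12×12.011 + 15×1.008 + 1×14.007 + 2×15.999 = 205.257 → 205.26 g/mol.

205.26 g/mol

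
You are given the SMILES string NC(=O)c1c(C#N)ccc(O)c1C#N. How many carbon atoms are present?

9

Count every carbon token in the SMILES (each C, including those in ring-closure positions and inside branches).
Carbon count: 9.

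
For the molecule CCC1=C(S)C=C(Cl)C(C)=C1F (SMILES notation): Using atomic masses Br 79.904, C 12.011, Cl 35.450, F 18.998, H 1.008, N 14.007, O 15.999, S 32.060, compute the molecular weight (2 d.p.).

204.69 g/mol

First, the molecular formula is C9H10ClFS (counting implicit H from valence).
  C: 9 × 12.011 = 108.099
  Cl: 1 × 35.450 = 35.450
  F: 1 × 18.998 = 18.998
  H: 10 × 1.008 = 10.080
  S: 1 × 32.060 = 32.060
Sum: 9×12.011 + 1×35.450 + 1×18.998 + 10×1.008 + 1×32.060 = 204.687 → 204.69 g/mol.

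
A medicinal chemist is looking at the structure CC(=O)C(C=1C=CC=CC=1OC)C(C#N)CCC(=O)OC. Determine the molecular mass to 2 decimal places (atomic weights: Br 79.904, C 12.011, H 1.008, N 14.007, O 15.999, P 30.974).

First, the molecular formula is C16H19NO4 (counting implicit H from valence).
  C: 16 × 12.011 = 192.176
  H: 19 × 1.008 = 19.152
  N: 1 × 14.007 = 14.007
  O: 4 × 15.999 = 63.996
Sum: 16×12.011 + 19×1.008 + 1×14.007 + 4×15.999 = 289.331 → 289.33 g/mol.

289.33 g/mol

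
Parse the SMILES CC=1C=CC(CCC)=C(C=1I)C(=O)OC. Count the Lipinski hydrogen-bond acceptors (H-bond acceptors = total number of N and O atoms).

2

N atoms: 0; O atoms: 2.
Lipinski HBA = 0 + 2 = 2.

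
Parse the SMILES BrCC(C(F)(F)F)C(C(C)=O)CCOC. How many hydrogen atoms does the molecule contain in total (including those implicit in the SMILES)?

Walk through each heavy atom and fill implicit hydrogens from standard valence (C 4, N 3, O 2, S 2, halogen 1):
  atom 1: Br (halogen, monovalent) → 0 H
  atom 2: C, bond orders sum to 2 (valence 4) → 2 H
  atom 3: C, bond orders sum to 3 (valence 4) → 1 H
  atom 4: C, bond orders sum to 4 (valence 4) → 0 H
  atom 5: F (halogen, monovalent) → 0 H
  atom 6: F (halogen, monovalent) → 0 H
  atom 7: F (halogen, monovalent) → 0 H
  atom 8: C, bond orders sum to 3 (valence 4) → 1 H
  atom 9: C, bond orders sum to 4 (valence 4) → 0 H
  atom 10: C, bond orders sum to 1 (valence 4) → 3 H
  atom 11: O, bond orders sum to 2 (valence 2) → 0 H
  atom 12: C, bond orders sum to 2 (valence 4) → 2 H
  atom 13: C, bond orders sum to 2 (valence 4) → 2 H
  atom 14: O, bond orders sum to 2 (valence 2) → 0 H
  atom 15: C, bond orders sum to 1 (valence 4) → 3 H
Total hydrogens: 14.

14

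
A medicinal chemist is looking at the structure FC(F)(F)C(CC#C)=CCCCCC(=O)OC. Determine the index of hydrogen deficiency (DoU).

4

Degree of unsaturation = (number of rings) + (number of π bonds).
Ring closures in the SMILES: 0.
π bonds: 2 double bonds (each 1 DoU), 1 triple bond (each 2 DoU) → 4 DoU from unsaturation.
Total DoU = 0 + 4 = 4.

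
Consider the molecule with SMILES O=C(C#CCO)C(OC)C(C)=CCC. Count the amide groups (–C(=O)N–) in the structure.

0

Scan the SMILES for the amide motif — none present.
Groups that are present: 1 alkene, 1 alkyne, 1 ether, 1 hydroxyl, 1 ketone.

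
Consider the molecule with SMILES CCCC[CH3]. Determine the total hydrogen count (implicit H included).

Walk through each heavy atom and fill implicit hydrogens from standard valence (C 4, N 3, O 2, S 2, halogen 1):
  atom 1: C, bond orders sum to 1 (valence 4) → 3 H
  atom 2: C, bond orders sum to 2 (valence 4) → 2 H
  atom 3: C, bond orders sum to 2 (valence 4) → 2 H
  atom 4: C, bond orders sum to 2 (valence 4) → 2 H
  atom 5: C with explicit H count 3
Total hydrogens: 12.

12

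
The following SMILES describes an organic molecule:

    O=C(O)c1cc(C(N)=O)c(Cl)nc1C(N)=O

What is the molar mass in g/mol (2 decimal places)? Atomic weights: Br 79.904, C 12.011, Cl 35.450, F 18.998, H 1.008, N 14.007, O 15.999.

243.60 g/mol

First, the molecular formula is C8H6ClN3O4 (counting implicit H from valence).
  C: 8 × 12.011 = 96.088
  Cl: 1 × 35.450 = 35.450
  H: 6 × 1.008 = 6.048
  N: 3 × 14.007 = 42.021
  O: 4 × 15.999 = 63.996
Sum: 8×12.011 + 1×35.450 + 6×1.008 + 3×14.007 + 4×15.999 = 243.603 → 243.60 g/mol.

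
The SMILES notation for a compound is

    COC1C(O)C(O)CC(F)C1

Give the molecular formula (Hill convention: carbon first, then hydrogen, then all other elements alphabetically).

C7H13FO3

Walk through each heavy atom and fill implicit hydrogens from standard valence (C 4, N 3, O 2, S 2, halogen 1):
  atom 1: C, bond orders sum to 1 (valence 4) → 3 H
  atom 2: O, bond orders sum to 2 (valence 2) → 0 H
  atom 3: C, bond orders sum to 3 (valence 4) → 1 H
  atom 4: C, bond orders sum to 3 (valence 4) → 1 H
  atom 5: O, bond orders sum to 1 (valence 2) → 1 H
  atom 6: C, bond orders sum to 3 (valence 4) → 1 H
  atom 7: O, bond orders sum to 1 (valence 2) → 1 H
  atom 8: C, bond orders sum to 2 (valence 4) → 2 H
  atom 9: C, bond orders sum to 3 (valence 4) → 1 H
  atom 10: F (halogen, monovalent) → 0 H
  atom 11: C, bond orders sum to 2 (valence 4) → 2 H
Totals → C:7, H:13, F:1, O:3.
In Hill order: C7H13FO3.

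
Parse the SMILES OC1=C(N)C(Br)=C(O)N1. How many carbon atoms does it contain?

4

Count every carbon token in the SMILES (each C, including those in ring-closure positions and inside branches).
Carbon count: 4.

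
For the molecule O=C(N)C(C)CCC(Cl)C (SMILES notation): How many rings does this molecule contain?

In SMILES, each pair of matching ring-closure digits denotes one ring-closing bond; the number of such bonds equals the number of independent rings.
Ring-closure bonds here: 0.

0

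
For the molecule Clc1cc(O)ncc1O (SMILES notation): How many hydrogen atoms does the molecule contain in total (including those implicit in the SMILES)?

4

Walk through each heavy atom and fill implicit hydrogens from standard valence (C 4, N 3, O 2, S 2, halogen 1); for lowercase aromatic atoms, an aromatic c carries 1 H when it has two neighbours and 0 H with three, and aromatic n carries 0 H:
  atom 1: Cl (halogen, monovalent) → 0 H
  atom 2: aromatic c, 3 neighbours → 0 H
  atom 3: aromatic c, 2 neighbours → 1 H
  atom 4: aromatic c, 3 neighbours → 0 H
  atom 5: O, bond orders sum to 1 (valence 2) → 1 H
  atom 6: aromatic n, 2 neighbours → 0 H
  atom 7: aromatic c, 2 neighbours → 1 H
  atom 8: aromatic c, 3 neighbours → 0 H
  atom 9: O, bond orders sum to 1 (valence 2) → 1 H
Total hydrogens: 4.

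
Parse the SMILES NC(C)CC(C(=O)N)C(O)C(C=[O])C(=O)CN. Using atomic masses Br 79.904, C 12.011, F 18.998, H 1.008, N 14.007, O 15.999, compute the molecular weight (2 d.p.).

245.28 g/mol

First, the molecular formula is C10H19N3O4 (counting implicit H from valence).
  C: 10 × 12.011 = 120.110
  H: 19 × 1.008 = 19.152
  N: 3 × 14.007 = 42.021
  O: 4 × 15.999 = 63.996
Sum: 10×12.011 + 19×1.008 + 3×14.007 + 4×15.999 = 245.279 → 245.28 g/mol.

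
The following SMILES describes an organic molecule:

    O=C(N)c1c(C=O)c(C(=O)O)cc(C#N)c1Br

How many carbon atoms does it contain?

Count every carbon token in the SMILES (each C, including those in ring-closure positions and inside branches).
Carbon count: 10.

10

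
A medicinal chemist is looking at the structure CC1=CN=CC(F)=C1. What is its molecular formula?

Walk through each heavy atom and fill implicit hydrogens from standard valence (C 4, N 3, O 2, S 2, halogen 1):
  atom 1: C, bond orders sum to 1 (valence 4) → 3 H
  atom 2: C, bond orders sum to 4 (valence 4) → 0 H
  atom 3: C, bond orders sum to 3 (valence 4) → 1 H
  atom 4: N, bond orders sum to 3 (valence 3) → 0 H
  atom 5: C, bond orders sum to 3 (valence 4) → 1 H
  atom 6: C, bond orders sum to 4 (valence 4) → 0 H
  atom 7: F (halogen, monovalent) → 0 H
  atom 8: C, bond orders sum to 3 (valence 4) → 1 H
Totals → C:6, H:6, F:1, N:1.

C6H6FN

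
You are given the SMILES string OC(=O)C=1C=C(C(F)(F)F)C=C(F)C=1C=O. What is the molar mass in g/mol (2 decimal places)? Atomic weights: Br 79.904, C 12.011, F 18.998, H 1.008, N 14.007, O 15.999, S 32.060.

First, the molecular formula is C9H4F4O3 (counting implicit H from valence).
  C: 9 × 12.011 = 108.099
  F: 4 × 18.998 = 75.992
  H: 4 × 1.008 = 4.032
  O: 3 × 15.999 = 47.997
Sum: 9×12.011 + 4×18.998 + 4×1.008 + 3×15.999 = 236.120 → 236.12 g/mol.

236.12 g/mol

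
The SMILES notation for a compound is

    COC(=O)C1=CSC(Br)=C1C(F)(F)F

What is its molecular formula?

Walk through each heavy atom and fill implicit hydrogens from standard valence (C 4, N 3, O 2, S 2, halogen 1):
  atom 1: C, bond orders sum to 1 (valence 4) → 3 H
  atom 2: O, bond orders sum to 2 (valence 2) → 0 H
  atom 3: C, bond orders sum to 4 (valence 4) → 0 H
  atom 4: O, bond orders sum to 2 (valence 2) → 0 H
  atom 5: C, bond orders sum to 4 (valence 4) → 0 H
  atom 6: C, bond orders sum to 3 (valence 4) → 1 H
  atom 7: S, bond orders sum to 2 (valence 2) → 0 H
  atom 8: C, bond orders sum to 4 (valence 4) → 0 H
  atom 9: Br (halogen, monovalent) → 0 H
  atom 10: C, bond orders sum to 4 (valence 4) → 0 H
  atom 11: C, bond orders sum to 4 (valence 4) → 0 H
  atom 12: F (halogen, monovalent) → 0 H
  atom 13: F (halogen, monovalent) → 0 H
  atom 14: F (halogen, monovalent) → 0 H
Totals → C:7, H:4, Br:1, F:3, O:2, S:1.

C7H4BrF3O2S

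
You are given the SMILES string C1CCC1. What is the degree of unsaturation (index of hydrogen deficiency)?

1

Degree of unsaturation = (number of rings) + (number of π bonds).
Ring closures in the SMILES: 1.
π bonds: none → 0 DoU from unsaturation.
Total DoU = 1 + 0 = 1.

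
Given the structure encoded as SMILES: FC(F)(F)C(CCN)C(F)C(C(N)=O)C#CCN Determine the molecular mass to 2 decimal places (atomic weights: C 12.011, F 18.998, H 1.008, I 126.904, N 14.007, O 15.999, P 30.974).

269.24 g/mol

First, the molecular formula is C10H15F4N3O (counting implicit H from valence).
  C: 10 × 12.011 = 120.110
  F: 4 × 18.998 = 75.992
  H: 15 × 1.008 = 15.120
  N: 3 × 14.007 = 42.021
  O: 1 × 15.999 = 15.999
Sum: 10×12.011 + 4×18.998 + 15×1.008 + 3×14.007 + 1×15.999 = 269.242 → 269.24 g/mol.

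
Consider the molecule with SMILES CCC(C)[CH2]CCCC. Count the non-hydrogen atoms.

9

Every atom symbol written in the SMILES (organic subset) is one heavy atom; implicit H are not written.
Heavy atoms by element → C:9.
Total: 9.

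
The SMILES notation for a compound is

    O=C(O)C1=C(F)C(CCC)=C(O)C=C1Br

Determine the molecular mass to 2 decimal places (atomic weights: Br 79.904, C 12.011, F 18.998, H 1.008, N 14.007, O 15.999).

277.09 g/mol

First, the molecular formula is C10H10BrFO3 (counting implicit H from valence).
  Br: 1 × 79.904 = 79.904
  C: 10 × 12.011 = 120.110
  F: 1 × 18.998 = 18.998
  H: 10 × 1.008 = 10.080
  O: 3 × 15.999 = 47.997
Sum: 1×79.904 + 10×12.011 + 1×18.998 + 10×1.008 + 3×15.999 = 277.089 → 277.09 g/mol.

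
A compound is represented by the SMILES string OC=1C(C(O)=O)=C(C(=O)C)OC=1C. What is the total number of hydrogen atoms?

8

Walk through each heavy atom and fill implicit hydrogens from standard valence (C 4, N 3, O 2, S 2, halogen 1):
  atom 1: O, bond orders sum to 1 (valence 2) → 1 H
  atom 2: C, bond orders sum to 4 (valence 4) → 0 H
  atom 3: C, bond orders sum to 4 (valence 4) → 0 H
  atom 4: C, bond orders sum to 4 (valence 4) → 0 H
  atom 5: O, bond orders sum to 1 (valence 2) → 1 H
  atom 6: O, bond orders sum to 2 (valence 2) → 0 H
  atom 7: C, bond orders sum to 4 (valence 4) → 0 H
  atom 8: C, bond orders sum to 4 (valence 4) → 0 H
  atom 9: O, bond orders sum to 2 (valence 2) → 0 H
  atom 10: C, bond orders sum to 1 (valence 4) → 3 H
  atom 11: O, bond orders sum to 2 (valence 2) → 0 H
  atom 12: C, bond orders sum to 4 (valence 4) → 0 H
  atom 13: C, bond orders sum to 1 (valence 4) → 3 H
Total hydrogens: 8.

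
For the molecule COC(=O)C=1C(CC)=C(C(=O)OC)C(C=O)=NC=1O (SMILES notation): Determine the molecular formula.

Walk through each heavy atom and fill implicit hydrogens from standard valence (C 4, N 3, O 2, S 2, halogen 1):
  atom 1: C, bond orders sum to 1 (valence 4) → 3 H
  atom 2: O, bond orders sum to 2 (valence 2) → 0 H
  atom 3: C, bond orders sum to 4 (valence 4) → 0 H
  atom 4: O, bond orders sum to 2 (valence 2) → 0 H
  atom 5: C, bond orders sum to 4 (valence 4) → 0 H
  atom 6: C, bond orders sum to 4 (valence 4) → 0 H
  atom 7: C, bond orders sum to 2 (valence 4) → 2 H
  atom 8: C, bond orders sum to 1 (valence 4) → 3 H
  atom 9: C, bond orders sum to 4 (valence 4) → 0 H
  atom 10: C, bond orders sum to 4 (valence 4) → 0 H
  atom 11: O, bond orders sum to 2 (valence 2) → 0 H
  atom 12: O, bond orders sum to 2 (valence 2) → 0 H
  atom 13: C, bond orders sum to 1 (valence 4) → 3 H
  atom 14: C, bond orders sum to 4 (valence 4) → 0 H
  atom 15: C, bond orders sum to 3 (valence 4) → 1 H
  atom 16: O, bond orders sum to 2 (valence 2) → 0 H
  atom 17: N, bond orders sum to 3 (valence 3) → 0 H
  atom 18: C, bond orders sum to 4 (valence 4) → 0 H
  atom 19: O, bond orders sum to 1 (valence 2) → 1 H
Totals → C:12, H:13, N:1, O:6.

C12H13NO6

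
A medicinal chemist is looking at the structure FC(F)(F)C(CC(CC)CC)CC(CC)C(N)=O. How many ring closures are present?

0

In SMILES, each pair of matching ring-closure digits denotes one ring-closing bond; the number of such bonds equals the number of independent rings.
Ring-closure bonds here: 0.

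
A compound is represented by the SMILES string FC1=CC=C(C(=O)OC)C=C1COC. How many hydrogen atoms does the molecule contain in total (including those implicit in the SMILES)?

11

Walk through each heavy atom and fill implicit hydrogens from standard valence (C 4, N 3, O 2, S 2, halogen 1):
  atom 1: F (halogen, monovalent) → 0 H
  atom 2: C, bond orders sum to 4 (valence 4) → 0 H
  atom 3: C, bond orders sum to 3 (valence 4) → 1 H
  atom 4: C, bond orders sum to 3 (valence 4) → 1 H
  atom 5: C, bond orders sum to 4 (valence 4) → 0 H
  atom 6: C, bond orders sum to 4 (valence 4) → 0 H
  atom 7: O, bond orders sum to 2 (valence 2) → 0 H
  atom 8: O, bond orders sum to 2 (valence 2) → 0 H
  atom 9: C, bond orders sum to 1 (valence 4) → 3 H
  atom 10: C, bond orders sum to 3 (valence 4) → 1 H
  atom 11: C, bond orders sum to 4 (valence 4) → 0 H
  atom 12: C, bond orders sum to 2 (valence 4) → 2 H
  atom 13: O, bond orders sum to 2 (valence 2) → 0 H
  atom 14: C, bond orders sum to 1 (valence 4) → 3 H
Total hydrogens: 11.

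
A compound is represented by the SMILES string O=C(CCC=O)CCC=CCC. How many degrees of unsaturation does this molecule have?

Degree of unsaturation = (number of rings) + (number of π bonds).
Ring closures in the SMILES: 0.
π bonds: 3 double bonds (each 1 DoU) → 3 DoU from unsaturation.
Total DoU = 0 + 3 = 3.

3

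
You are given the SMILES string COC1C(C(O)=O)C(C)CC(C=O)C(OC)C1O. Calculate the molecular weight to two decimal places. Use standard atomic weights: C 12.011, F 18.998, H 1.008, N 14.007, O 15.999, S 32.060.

260.29 g/mol

First, the molecular formula is C12H20O6 (counting implicit H from valence).
  C: 12 × 12.011 = 144.132
  H: 20 × 1.008 = 20.160
  O: 6 × 15.999 = 95.994
Sum: 12×12.011 + 20×1.008 + 6×15.999 = 260.286 → 260.29 g/mol.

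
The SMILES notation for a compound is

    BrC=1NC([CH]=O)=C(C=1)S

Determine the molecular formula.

C5H4BrNOS

Walk through each heavy atom and fill implicit hydrogens from standard valence (C 4, N 3, O 2, S 2, halogen 1):
  atom 1: Br (halogen, monovalent) → 0 H
  atom 2: C, bond orders sum to 4 (valence 4) → 0 H
  atom 3: N, bond orders sum to 2 (valence 3) → 1 H
  atom 4: C, bond orders sum to 4 (valence 4) → 0 H
  atom 5: C with explicit H count 1
  atom 6: O, bond orders sum to 2 (valence 2) → 0 H
  atom 7: C, bond orders sum to 4 (valence 4) → 0 H
  atom 8: C, bond orders sum to 3 (valence 4) → 1 H
  atom 9: S, bond orders sum to 1 (valence 2) → 1 H
Totals → C:5, H:4, Br:1, N:1, O:1, S:1.
In Hill order: C5H4BrNOS.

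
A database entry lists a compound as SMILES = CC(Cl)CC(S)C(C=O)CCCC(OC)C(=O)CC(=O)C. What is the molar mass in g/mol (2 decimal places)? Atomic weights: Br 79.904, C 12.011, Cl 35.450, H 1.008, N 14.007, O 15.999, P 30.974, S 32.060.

First, the molecular formula is C15H25ClO4S (counting implicit H from valence).
  C: 15 × 12.011 = 180.165
  Cl: 1 × 35.450 = 35.450
  H: 25 × 1.008 = 25.200
  O: 4 × 15.999 = 63.996
  S: 1 × 32.060 = 32.060
Sum: 15×12.011 + 1×35.450 + 25×1.008 + 4×15.999 + 1×32.060 = 336.871 → 336.87 g/mol.

336.87 g/mol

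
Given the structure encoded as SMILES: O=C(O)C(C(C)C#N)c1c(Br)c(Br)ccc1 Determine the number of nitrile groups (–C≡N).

1

The nitrile motif appears at heavy-atom position 7 in the SMILES.
Other groups present: 1 carboxylic acid.
Nitrile count: 1.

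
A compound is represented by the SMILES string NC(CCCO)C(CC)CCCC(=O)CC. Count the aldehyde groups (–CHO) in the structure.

0

Scan the SMILES for the aldehyde motif — none present.
Groups that are present: 1 hydroxyl, 1 ketone, 1 primary amine.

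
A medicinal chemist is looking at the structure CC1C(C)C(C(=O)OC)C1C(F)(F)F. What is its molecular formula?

Walk through each heavy atom and fill implicit hydrogens from standard valence (C 4, N 3, O 2, S 2, halogen 1):
  atom 1: C, bond orders sum to 1 (valence 4) → 3 H
  atom 2: C, bond orders sum to 3 (valence 4) → 1 H
  atom 3: C, bond orders sum to 3 (valence 4) → 1 H
  atom 4: C, bond orders sum to 1 (valence 4) → 3 H
  atom 5: C, bond orders sum to 3 (valence 4) → 1 H
  atom 6: C, bond orders sum to 4 (valence 4) → 0 H
  atom 7: O, bond orders sum to 2 (valence 2) → 0 H
  atom 8: O, bond orders sum to 2 (valence 2) → 0 H
  atom 9: C, bond orders sum to 1 (valence 4) → 3 H
  atom 10: C, bond orders sum to 3 (valence 4) → 1 H
  atom 11: C, bond orders sum to 4 (valence 4) → 0 H
  atom 12: F (halogen, monovalent) → 0 H
  atom 13: F (halogen, monovalent) → 0 H
  atom 14: F (halogen, monovalent) → 0 H
Totals → C:9, H:13, F:3, O:2.
In Hill order: C9H13F3O2.

C9H13F3O2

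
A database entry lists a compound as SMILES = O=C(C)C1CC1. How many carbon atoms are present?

5

Count every carbon token in the SMILES (each C, including those in ring-closure positions and inside branches).
Carbon count: 5.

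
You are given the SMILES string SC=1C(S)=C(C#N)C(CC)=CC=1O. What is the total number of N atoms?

Scan the SMILES for N atoms (remember two-letter symbols like Cl and Br are single atoms).
Nitrogen count: 1.

1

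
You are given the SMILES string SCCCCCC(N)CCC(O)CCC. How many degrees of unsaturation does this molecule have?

0

Degree of unsaturation = (number of rings) + (number of π bonds).
Ring closures in the SMILES: 0.
π bonds: none → 0 DoU from unsaturation.
Total DoU = 0 + 0 = 0.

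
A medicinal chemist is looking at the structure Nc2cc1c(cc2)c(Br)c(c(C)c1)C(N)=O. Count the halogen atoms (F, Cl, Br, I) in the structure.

Halogen atoms appear at heavy-atom position 9 (1×Br).
Other groups present: 1 amide, 1 primary amine.
Halogen count: 1.

1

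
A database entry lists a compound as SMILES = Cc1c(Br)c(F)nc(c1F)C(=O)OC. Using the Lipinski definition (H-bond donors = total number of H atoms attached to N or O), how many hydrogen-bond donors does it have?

Donors: find every N or O and count the H atoms it carries.
  atom 7 (N): bond orders sum to 3 → 0 H
  atom 12 (O): bond orders sum to 2 → 0 H
  atom 13 (O): bond orders sum to 2 → 0 H
Lipinski HBD = 0.

0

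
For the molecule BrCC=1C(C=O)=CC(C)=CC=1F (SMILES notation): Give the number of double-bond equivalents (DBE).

Molecular formula: C9H8BrFO.
DoU = (2C + 2 + N − H − X) / 2, where X is the halogen count and O/S are ignored.
    = (2·9 + 2 + 0 − 8 − 2) / 2 = 10 / 2 = 5.

5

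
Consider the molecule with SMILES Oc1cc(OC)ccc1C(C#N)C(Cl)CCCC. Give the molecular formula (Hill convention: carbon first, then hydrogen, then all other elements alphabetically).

Walk through each heavy atom and fill implicit hydrogens from standard valence (C 4, N 3, O 2, S 2, halogen 1); for lowercase aromatic atoms, an aromatic c carries 1 H when it has two neighbours and 0 H with three, and aromatic n carries 0 H:
  atom 1: O, bond orders sum to 1 (valence 2) → 1 H
  atom 2: aromatic c, 3 neighbours → 0 H
  atom 3: aromatic c, 2 neighbours → 1 H
  atom 4: aromatic c, 3 neighbours → 0 H
  atom 5: O, bond orders sum to 2 (valence 2) → 0 H
  atom 6: C, bond orders sum to 1 (valence 4) → 3 H
  atom 7: aromatic c, 2 neighbours → 1 H
  atom 8: aromatic c, 2 neighbours → 1 H
  atom 9: aromatic c, 3 neighbours → 0 H
  atom 10: C, bond orders sum to 3 (valence 4) → 1 H
  atom 11: C, bond orders sum to 4 (valence 4) → 0 H
  atom 12: N, bond orders sum to 3 (valence 3) → 0 H
  atom 13: C, bond orders sum to 3 (valence 4) → 1 H
  atom 14: Cl (halogen, monovalent) → 0 H
  atom 15: C, bond orders sum to 2 (valence 4) → 2 H
  atom 16: C, bond orders sum to 2 (valence 4) → 2 H
  atom 17: C, bond orders sum to 2 (valence 4) → 2 H
  atom 18: C, bond orders sum to 1 (valence 4) → 3 H
Totals → C:14, H:18, Cl:1, N:1, O:2.

C14H18ClNO2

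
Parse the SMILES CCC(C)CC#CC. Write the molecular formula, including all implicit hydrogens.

C8H14

Walk through each heavy atom and fill implicit hydrogens from standard valence (C 4, N 3, O 2, S 2, halogen 1):
  atom 1: C, bond orders sum to 1 (valence 4) → 3 H
  atom 2: C, bond orders sum to 2 (valence 4) → 2 H
  atom 3: C, bond orders sum to 3 (valence 4) → 1 H
  atom 4: C, bond orders sum to 1 (valence 4) → 3 H
  atom 5: C, bond orders sum to 2 (valence 4) → 2 H
  atom 6: C, bond orders sum to 4 (valence 4) → 0 H
  atom 7: C, bond orders sum to 4 (valence 4) → 0 H
  atom 8: C, bond orders sum to 1 (valence 4) → 3 H
Totals → C:8, H:14.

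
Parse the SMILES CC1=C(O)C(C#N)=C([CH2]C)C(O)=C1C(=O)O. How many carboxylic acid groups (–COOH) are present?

1

The carboxylic acid motif appears at heavy-atom position 14 in the SMILES.
Other groups present: 2 hydroxyl, 1 nitrile.
Carboxylic acid count: 1.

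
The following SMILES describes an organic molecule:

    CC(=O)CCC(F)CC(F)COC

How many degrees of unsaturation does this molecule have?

1

Molecular formula: C9H16F2O2.
DoU = (2C + 2 + N − H − X) / 2, where X is the halogen count and O/S are ignored.
    = (2·9 + 2 + 0 − 16 − 2) / 2 = 2 / 2 = 1.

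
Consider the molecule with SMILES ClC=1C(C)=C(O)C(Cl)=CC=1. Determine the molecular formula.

Walk through each heavy atom and fill implicit hydrogens from standard valence (C 4, N 3, O 2, S 2, halogen 1):
  atom 1: Cl (halogen, monovalent) → 0 H
  atom 2: C, bond orders sum to 4 (valence 4) → 0 H
  atom 3: C, bond orders sum to 4 (valence 4) → 0 H
  atom 4: C, bond orders sum to 1 (valence 4) → 3 H
  atom 5: C, bond orders sum to 4 (valence 4) → 0 H
  atom 6: O, bond orders sum to 1 (valence 2) → 1 H
  atom 7: C, bond orders sum to 4 (valence 4) → 0 H
  atom 8: Cl (halogen, monovalent) → 0 H
  atom 9: C, bond orders sum to 3 (valence 4) → 1 H
  atom 10: C, bond orders sum to 3 (valence 4) → 1 H
Totals → C:7, H:6, Cl:2, O:1.
In Hill order: C7H6Cl2O.

C7H6Cl2O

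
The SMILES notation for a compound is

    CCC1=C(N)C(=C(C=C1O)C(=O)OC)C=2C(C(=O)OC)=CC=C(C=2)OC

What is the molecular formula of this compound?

C19H21NO6

Walk through each heavy atom and fill implicit hydrogens from standard valence (C 4, N 3, O 2, S 2, halogen 1):
  atom 1: C, bond orders sum to 1 (valence 4) → 3 H
  atom 2: C, bond orders sum to 2 (valence 4) → 2 H
  atom 3: C, bond orders sum to 4 (valence 4) → 0 H
  atom 4: C, bond orders sum to 4 (valence 4) → 0 H
  atom 5: N, bond orders sum to 1 (valence 3) → 2 H
  atom 6: C, bond orders sum to 4 (valence 4) → 0 H
  atom 7: C, bond orders sum to 4 (valence 4) → 0 H
  atom 8: C, bond orders sum to 3 (valence 4) → 1 H
  atom 9: C, bond orders sum to 4 (valence 4) → 0 H
  atom 10: O, bond orders sum to 1 (valence 2) → 1 H
  atom 11: C, bond orders sum to 4 (valence 4) → 0 H
  atom 12: O, bond orders sum to 2 (valence 2) → 0 H
  atom 13: O, bond orders sum to 2 (valence 2) → 0 H
  atom 14: C, bond orders sum to 1 (valence 4) → 3 H
  atom 15: C, bond orders sum to 4 (valence 4) → 0 H
  atom 16: C, bond orders sum to 4 (valence 4) → 0 H
  atom 17: C, bond orders sum to 4 (valence 4) → 0 H
  atom 18: O, bond orders sum to 2 (valence 2) → 0 H
  atom 19: O, bond orders sum to 2 (valence 2) → 0 H
  atom 20: C, bond orders sum to 1 (valence 4) → 3 H
  atom 21: C, bond orders sum to 3 (valence 4) → 1 H
  atom 22: C, bond orders sum to 3 (valence 4) → 1 H
  atom 23: C, bond orders sum to 4 (valence 4) → 0 H
  atom 24: C, bond orders sum to 3 (valence 4) → 1 H
  atom 25: O, bond orders sum to 2 (valence 2) → 0 H
  atom 26: C, bond orders sum to 1 (valence 4) → 3 H
Totals → C:19, H:21, N:1, O:6.
In Hill order: C19H21NO6.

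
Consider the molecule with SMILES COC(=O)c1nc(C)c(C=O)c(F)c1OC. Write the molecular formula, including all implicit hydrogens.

Walk through each heavy atom and fill implicit hydrogens from standard valence (C 4, N 3, O 2, S 2, halogen 1); for lowercase aromatic atoms, an aromatic c carries 1 H when it has two neighbours and 0 H with three, and aromatic n carries 0 H:
  atom 1: C, bond orders sum to 1 (valence 4) → 3 H
  atom 2: O, bond orders sum to 2 (valence 2) → 0 H
  atom 3: C, bond orders sum to 4 (valence 4) → 0 H
  atom 4: O, bond orders sum to 2 (valence 2) → 0 H
  atom 5: aromatic c, 3 neighbours → 0 H
  atom 6: aromatic n, 2 neighbours → 0 H
  atom 7: aromatic c, 3 neighbours → 0 H
  atom 8: C, bond orders sum to 1 (valence 4) → 3 H
  atom 9: aromatic c, 3 neighbours → 0 H
  atom 10: C, bond orders sum to 3 (valence 4) → 1 H
  atom 11: O, bond orders sum to 2 (valence 2) → 0 H
  atom 12: aromatic c, 3 neighbours → 0 H
  atom 13: F (halogen, monovalent) → 0 H
  atom 14: aromatic c, 3 neighbours → 0 H
  atom 15: O, bond orders sum to 2 (valence 2) → 0 H
  atom 16: C, bond orders sum to 1 (valence 4) → 3 H
Totals → C:10, H:10, F:1, N:1, O:4.

C10H10FNO4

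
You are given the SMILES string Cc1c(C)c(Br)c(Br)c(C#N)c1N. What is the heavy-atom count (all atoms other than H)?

Every atom symbol written in the SMILES (organic subset) is one heavy atom; implicit H are not written.
Heavy atoms by element → Br:2, C:9, N:2.
Total: 13.

13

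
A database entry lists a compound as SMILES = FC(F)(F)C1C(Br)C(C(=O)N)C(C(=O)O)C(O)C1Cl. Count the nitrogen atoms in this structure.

1

Scan the SMILES for N atoms (remember two-letter symbols like Cl and Br are single atoms).
Nitrogen count: 1.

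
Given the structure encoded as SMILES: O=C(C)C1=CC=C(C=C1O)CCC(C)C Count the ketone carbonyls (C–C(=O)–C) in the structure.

The ketone motif appears at heavy-atom position 2 in the SMILES.
Other groups present: 1 hydroxyl.
Ketone count: 1.

1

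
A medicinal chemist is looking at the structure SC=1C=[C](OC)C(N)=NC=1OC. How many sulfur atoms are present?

Scan the SMILES for S atoms (remember two-letter symbols like Cl and Br are single atoms).
Sulfur count: 1.

1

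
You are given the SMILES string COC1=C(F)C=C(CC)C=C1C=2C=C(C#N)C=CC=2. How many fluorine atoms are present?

1

Scan the SMILES for F atoms (remember two-letter symbols like Cl and Br are single atoms).
Fluorine count: 1.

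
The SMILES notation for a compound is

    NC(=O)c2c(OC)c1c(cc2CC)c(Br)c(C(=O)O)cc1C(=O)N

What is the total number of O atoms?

Scan the SMILES for O atoms (remember two-letter symbols like Cl and Br are single atoms).
Oxygen count: 5.

5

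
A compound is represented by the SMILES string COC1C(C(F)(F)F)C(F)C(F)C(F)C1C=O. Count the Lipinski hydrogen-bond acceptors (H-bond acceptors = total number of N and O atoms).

2

N atoms: 0; O atoms: 2.
Lipinski HBA = 0 + 2 = 2.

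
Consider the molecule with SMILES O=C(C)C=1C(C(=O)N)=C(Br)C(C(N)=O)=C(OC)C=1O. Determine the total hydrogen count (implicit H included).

Walk through each heavy atom and fill implicit hydrogens from standard valence (C 4, N 3, O 2, S 2, halogen 1):
  atom 1: O, bond orders sum to 2 (valence 2) → 0 H
  atom 2: C, bond orders sum to 4 (valence 4) → 0 H
  atom 3: C, bond orders sum to 1 (valence 4) → 3 H
  atom 4: C, bond orders sum to 4 (valence 4) → 0 H
  atom 5: C, bond orders sum to 4 (valence 4) → 0 H
  atom 6: C, bond orders sum to 4 (valence 4) → 0 H
  atom 7: O, bond orders sum to 2 (valence 2) → 0 H
  atom 8: N, bond orders sum to 1 (valence 3) → 2 H
  atom 9: C, bond orders sum to 4 (valence 4) → 0 H
  atom 10: Br (halogen, monovalent) → 0 H
  atom 11: C, bond orders sum to 4 (valence 4) → 0 H
  atom 12: C, bond orders sum to 4 (valence 4) → 0 H
  atom 13: N, bond orders sum to 1 (valence 3) → 2 H
  atom 14: O, bond orders sum to 2 (valence 2) → 0 H
  atom 15: C, bond orders sum to 4 (valence 4) → 0 H
  atom 16: O, bond orders sum to 2 (valence 2) → 0 H
  atom 17: C, bond orders sum to 1 (valence 4) → 3 H
  atom 18: C, bond orders sum to 4 (valence 4) → 0 H
  atom 19: O, bond orders sum to 1 (valence 2) → 1 H
Total hydrogens: 11.

11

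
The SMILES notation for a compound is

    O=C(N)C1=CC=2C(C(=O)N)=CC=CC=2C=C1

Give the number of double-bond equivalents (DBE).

Molecular formula: C12H10N2O2.
DoU = (2C + 2 + N − H − X) / 2, where X is the halogen count and O/S are ignored.
    = (2·12 + 2 + 2 − 10 − 0) / 2 = 18 / 2 = 9.

9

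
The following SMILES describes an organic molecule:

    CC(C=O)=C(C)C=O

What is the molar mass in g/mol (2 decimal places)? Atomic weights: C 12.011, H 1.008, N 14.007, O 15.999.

112.13 g/mol

First, the molecular formula is C6H8O2 (counting implicit H from valence).
  C: 6 × 12.011 = 72.066
  H: 8 × 1.008 = 8.064
  O: 2 × 15.999 = 31.998
Sum: 6×12.011 + 8×1.008 + 2×15.999 = 112.128 → 112.13 g/mol.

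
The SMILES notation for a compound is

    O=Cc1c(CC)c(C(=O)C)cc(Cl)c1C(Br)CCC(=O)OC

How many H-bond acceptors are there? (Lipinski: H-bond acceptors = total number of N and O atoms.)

N atoms: 0; O atoms: 4.
Lipinski HBA = 0 + 4 = 4.

4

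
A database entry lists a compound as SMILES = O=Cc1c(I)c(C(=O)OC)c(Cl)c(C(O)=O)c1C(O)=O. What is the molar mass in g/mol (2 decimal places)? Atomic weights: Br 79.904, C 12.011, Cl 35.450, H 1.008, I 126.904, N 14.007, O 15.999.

First, the molecular formula is C11H6ClIO7 (counting implicit H from valence).
  C: 11 × 12.011 = 132.121
  Cl: 1 × 35.450 = 35.450
  H: 6 × 1.008 = 6.048
  I: 1 × 126.904 = 126.904
  O: 7 × 15.999 = 111.993
Sum: 11×12.011 + 1×35.450 + 6×1.008 + 1×126.904 + 7×15.999 = 412.516 → 412.52 g/mol.

412.52 g/mol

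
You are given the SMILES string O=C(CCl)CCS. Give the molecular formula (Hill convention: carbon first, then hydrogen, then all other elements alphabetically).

C4H7ClOS

Walk through each heavy atom and fill implicit hydrogens from standard valence (C 4, N 3, O 2, S 2, halogen 1):
  atom 1: O, bond orders sum to 2 (valence 2) → 0 H
  atom 2: C, bond orders sum to 4 (valence 4) → 0 H
  atom 3: C, bond orders sum to 2 (valence 4) → 2 H
  atom 4: Cl (halogen, monovalent) → 0 H
  atom 5: C, bond orders sum to 2 (valence 4) → 2 H
  atom 6: C, bond orders sum to 2 (valence 4) → 2 H
  atom 7: S, bond orders sum to 1 (valence 2) → 1 H
Totals → C:4, H:7, Cl:1, O:1, S:1.
In Hill order: C4H7ClOS.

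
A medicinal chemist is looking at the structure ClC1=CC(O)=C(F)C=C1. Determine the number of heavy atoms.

9

Every atom symbol written in the SMILES (organic subset) is one heavy atom; implicit H are not written.
Heavy atoms by element → C:6, Cl:1, F:1, O:1.
Total: 9.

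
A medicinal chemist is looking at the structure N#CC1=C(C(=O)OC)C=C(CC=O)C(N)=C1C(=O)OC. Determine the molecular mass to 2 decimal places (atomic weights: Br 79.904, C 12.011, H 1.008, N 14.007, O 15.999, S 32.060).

First, the molecular formula is C13H12N2O5 (counting implicit H from valence).
  C: 13 × 12.011 = 156.143
  H: 12 × 1.008 = 12.096
  N: 2 × 14.007 = 28.014
  O: 5 × 15.999 = 79.995
Sum: 13×12.011 + 12×1.008 + 2×14.007 + 5×15.999 = 276.248 → 276.25 g/mol.

276.25 g/mol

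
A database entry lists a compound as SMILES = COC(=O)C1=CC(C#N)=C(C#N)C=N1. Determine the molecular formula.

Walk through each heavy atom and fill implicit hydrogens from standard valence (C 4, N 3, O 2, S 2, halogen 1):
  atom 1: C, bond orders sum to 1 (valence 4) → 3 H
  atom 2: O, bond orders sum to 2 (valence 2) → 0 H
  atom 3: C, bond orders sum to 4 (valence 4) → 0 H
  atom 4: O, bond orders sum to 2 (valence 2) → 0 H
  atom 5: C, bond orders sum to 4 (valence 4) → 0 H
  atom 6: C, bond orders sum to 3 (valence 4) → 1 H
  atom 7: C, bond orders sum to 4 (valence 4) → 0 H
  atom 8: C, bond orders sum to 4 (valence 4) → 0 H
  atom 9: N, bond orders sum to 3 (valence 3) → 0 H
  atom 10: C, bond orders sum to 4 (valence 4) → 0 H
  atom 11: C, bond orders sum to 4 (valence 4) → 0 H
  atom 12: N, bond orders sum to 3 (valence 3) → 0 H
  atom 13: C, bond orders sum to 3 (valence 4) → 1 H
  atom 14: N, bond orders sum to 3 (valence 3) → 0 H
Totals → C:9, H:5, N:3, O:2.
In Hill order: C9H5N3O2.

C9H5N3O2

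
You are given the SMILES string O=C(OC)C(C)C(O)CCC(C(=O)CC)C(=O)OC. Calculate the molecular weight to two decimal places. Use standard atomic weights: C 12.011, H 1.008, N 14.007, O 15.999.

First, the molecular formula is C13H22O6 (counting implicit H from valence).
  C: 13 × 12.011 = 156.143
  H: 22 × 1.008 = 22.176
  O: 6 × 15.999 = 95.994
Sum: 13×12.011 + 22×1.008 + 6×15.999 = 274.313 → 274.31 g/mol.

274.31 g/mol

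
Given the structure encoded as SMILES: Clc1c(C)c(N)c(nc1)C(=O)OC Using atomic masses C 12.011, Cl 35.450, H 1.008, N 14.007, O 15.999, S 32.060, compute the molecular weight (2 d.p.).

First, the molecular formula is C8H9ClN2O2 (counting implicit H from valence).
  C: 8 × 12.011 = 96.088
  Cl: 1 × 35.450 = 35.450
  H: 9 × 1.008 = 9.072
  N: 2 × 14.007 = 28.014
  O: 2 × 15.999 = 31.998
Sum: 8×12.011 + 1×35.450 + 9×1.008 + 2×14.007 + 2×15.999 = 200.622 → 200.62 g/mol.

200.62 g/mol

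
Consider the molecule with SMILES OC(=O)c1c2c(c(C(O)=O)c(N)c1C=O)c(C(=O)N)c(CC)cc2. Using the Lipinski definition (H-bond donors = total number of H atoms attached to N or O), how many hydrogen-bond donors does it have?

Donors: find every N or O and count the H atoms it carries.
  atom 1 (O): bond orders sum to 1 → 1 H
  atom 3 (O): bond orders sum to 2 → 0 H
  atom 9 (O): bond orders sum to 1 → 1 H
  atom 10 (O): bond orders sum to 2 → 0 H
  atom 12 (N): bond orders sum to 1 → 2 H
  atom 15 (O): bond orders sum to 2 → 0 H
  atom 18 (O): bond orders sum to 2 → 0 H
  atom 19 (N): bond orders sum to 1 → 2 H
Lipinski HBD = 6.

6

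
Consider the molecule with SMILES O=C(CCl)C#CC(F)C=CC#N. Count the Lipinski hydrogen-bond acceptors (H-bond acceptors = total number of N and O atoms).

N atoms: 1; O atoms: 1.
Lipinski HBA = 1 + 1 = 2.

2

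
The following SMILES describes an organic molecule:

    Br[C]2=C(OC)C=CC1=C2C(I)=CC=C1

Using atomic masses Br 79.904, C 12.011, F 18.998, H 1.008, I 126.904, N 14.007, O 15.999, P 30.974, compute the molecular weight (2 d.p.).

362.99 g/mol

First, the molecular formula is C11H8BrIO (counting implicit H from valence).
  Br: 1 × 79.904 = 79.904
  C: 11 × 12.011 = 132.121
  H: 8 × 1.008 = 8.064
  I: 1 × 126.904 = 126.904
  O: 1 × 15.999 = 15.999
Sum: 1×79.904 + 11×12.011 + 8×1.008 + 1×126.904 + 1×15.999 = 362.992 → 362.99 g/mol.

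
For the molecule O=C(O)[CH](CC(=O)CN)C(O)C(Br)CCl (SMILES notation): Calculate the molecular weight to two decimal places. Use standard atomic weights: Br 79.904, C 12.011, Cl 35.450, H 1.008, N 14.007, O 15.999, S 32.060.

302.55 g/mol

First, the molecular formula is C8H13BrClNO4 (counting implicit H from valence).
  Br: 1 × 79.904 = 79.904
  C: 8 × 12.011 = 96.088
  Cl: 1 × 35.450 = 35.450
  H: 13 × 1.008 = 13.104
  N: 1 × 14.007 = 14.007
  O: 4 × 15.999 = 63.996
Sum: 1×79.904 + 8×12.011 + 1×35.450 + 13×1.008 + 1×14.007 + 4×15.999 = 302.549 → 302.55 g/mol.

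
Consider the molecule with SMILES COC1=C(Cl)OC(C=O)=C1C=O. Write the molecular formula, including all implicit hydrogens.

Walk through each heavy atom and fill implicit hydrogens from standard valence (C 4, N 3, O 2, S 2, halogen 1):
  atom 1: C, bond orders sum to 1 (valence 4) → 3 H
  atom 2: O, bond orders sum to 2 (valence 2) → 0 H
  atom 3: C, bond orders sum to 4 (valence 4) → 0 H
  atom 4: C, bond orders sum to 4 (valence 4) → 0 H
  atom 5: Cl (halogen, monovalent) → 0 H
  atom 6: O, bond orders sum to 2 (valence 2) → 0 H
  atom 7: C, bond orders sum to 4 (valence 4) → 0 H
  atom 8: C, bond orders sum to 3 (valence 4) → 1 H
  atom 9: O, bond orders sum to 2 (valence 2) → 0 H
  atom 10: C, bond orders sum to 4 (valence 4) → 0 H
  atom 11: C, bond orders sum to 3 (valence 4) → 1 H
  atom 12: O, bond orders sum to 2 (valence 2) → 0 H
Totals → C:7, H:5, Cl:1, O:4.

C7H5ClO4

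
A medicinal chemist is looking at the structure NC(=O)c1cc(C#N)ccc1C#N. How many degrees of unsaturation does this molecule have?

9

Molecular formula: C9H5N3O.
DoU = (2C + 2 + N − H − X) / 2, where X is the halogen count and O/S are ignored.
    = (2·9 + 2 + 3 − 5 − 0) / 2 = 18 / 2 = 9.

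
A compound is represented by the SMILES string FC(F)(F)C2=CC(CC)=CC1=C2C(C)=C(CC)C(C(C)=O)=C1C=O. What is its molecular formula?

Walk through each heavy atom and fill implicit hydrogens from standard valence (C 4, N 3, O 2, S 2, halogen 1):
  atom 1: F (halogen, monovalent) → 0 H
  atom 2: C, bond orders sum to 4 (valence 4) → 0 H
  atom 3: F (halogen, monovalent) → 0 H
  atom 4: F (halogen, monovalent) → 0 H
  atom 5: C, bond orders sum to 4 (valence 4) → 0 H
  atom 6: C, bond orders sum to 3 (valence 4) → 1 H
  atom 7: C, bond orders sum to 4 (valence 4) → 0 H
  atom 8: C, bond orders sum to 2 (valence 4) → 2 H
  atom 9: C, bond orders sum to 1 (valence 4) → 3 H
  atom 10: C, bond orders sum to 3 (valence 4) → 1 H
  atom 11: C, bond orders sum to 4 (valence 4) → 0 H
  atom 12: C, bond orders sum to 4 (valence 4) → 0 H
  atom 13: C, bond orders sum to 4 (valence 4) → 0 H
  atom 14: C, bond orders sum to 1 (valence 4) → 3 H
  atom 15: C, bond orders sum to 4 (valence 4) → 0 H
  atom 16: C, bond orders sum to 2 (valence 4) → 2 H
  atom 17: C, bond orders sum to 1 (valence 4) → 3 H
  atom 18: C, bond orders sum to 4 (valence 4) → 0 H
  atom 19: C, bond orders sum to 4 (valence 4) → 0 H
  atom 20: C, bond orders sum to 1 (valence 4) → 3 H
  atom 21: O, bond orders sum to 2 (valence 2) → 0 H
  atom 22: C, bond orders sum to 4 (valence 4) → 0 H
  atom 23: C, bond orders sum to 3 (valence 4) → 1 H
  atom 24: O, bond orders sum to 2 (valence 2) → 0 H
Totals → C:19, H:19, F:3, O:2.

C19H19F3O2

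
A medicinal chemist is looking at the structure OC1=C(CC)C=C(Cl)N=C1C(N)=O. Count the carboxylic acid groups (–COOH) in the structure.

Scan the SMILES for the carboxylic acid motif — none present.
Groups that are present: 1 amide, 1 hydroxyl.

0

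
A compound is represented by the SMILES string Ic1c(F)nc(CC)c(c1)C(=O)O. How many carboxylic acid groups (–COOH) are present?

The carboxylic acid motif appears at heavy-atom position 11 in the SMILES.
Carboxylic acid count: 1.

1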